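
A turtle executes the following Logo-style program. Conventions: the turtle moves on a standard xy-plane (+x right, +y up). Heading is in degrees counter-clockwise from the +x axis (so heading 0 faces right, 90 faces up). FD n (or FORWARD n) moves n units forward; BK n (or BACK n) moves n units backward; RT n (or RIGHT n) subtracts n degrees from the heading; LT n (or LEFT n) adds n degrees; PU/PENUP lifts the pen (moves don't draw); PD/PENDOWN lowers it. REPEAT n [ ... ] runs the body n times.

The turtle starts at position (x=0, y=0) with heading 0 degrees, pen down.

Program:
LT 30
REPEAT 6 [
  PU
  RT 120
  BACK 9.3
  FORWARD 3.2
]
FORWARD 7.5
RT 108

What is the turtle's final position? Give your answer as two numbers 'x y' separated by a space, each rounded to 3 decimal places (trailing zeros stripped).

Answer: 6.495 3.75

Derivation:
Executing turtle program step by step:
Start: pos=(0,0), heading=0, pen down
LT 30: heading 0 -> 30
REPEAT 6 [
  -- iteration 1/6 --
  PU: pen up
  RT 120: heading 30 -> 270
  BK 9.3: (0,0) -> (0,9.3) [heading=270, move]
  FD 3.2: (0,9.3) -> (0,6.1) [heading=270, move]
  -- iteration 2/6 --
  PU: pen up
  RT 120: heading 270 -> 150
  BK 9.3: (0,6.1) -> (8.054,1.45) [heading=150, move]
  FD 3.2: (8.054,1.45) -> (5.283,3.05) [heading=150, move]
  -- iteration 3/6 --
  PU: pen up
  RT 120: heading 150 -> 30
  BK 9.3: (5.283,3.05) -> (-2.771,-1.6) [heading=30, move]
  FD 3.2: (-2.771,-1.6) -> (0,0) [heading=30, move]
  -- iteration 4/6 --
  PU: pen up
  RT 120: heading 30 -> 270
  BK 9.3: (0,0) -> (0,9.3) [heading=270, move]
  FD 3.2: (0,9.3) -> (0,6.1) [heading=270, move]
  -- iteration 5/6 --
  PU: pen up
  RT 120: heading 270 -> 150
  BK 9.3: (0,6.1) -> (8.054,1.45) [heading=150, move]
  FD 3.2: (8.054,1.45) -> (5.283,3.05) [heading=150, move]
  -- iteration 6/6 --
  PU: pen up
  RT 120: heading 150 -> 30
  BK 9.3: (5.283,3.05) -> (-2.771,-1.6) [heading=30, move]
  FD 3.2: (-2.771,-1.6) -> (0,0) [heading=30, move]
]
FD 7.5: (0,0) -> (6.495,3.75) [heading=30, move]
RT 108: heading 30 -> 282
Final: pos=(6.495,3.75), heading=282, 0 segment(s) drawn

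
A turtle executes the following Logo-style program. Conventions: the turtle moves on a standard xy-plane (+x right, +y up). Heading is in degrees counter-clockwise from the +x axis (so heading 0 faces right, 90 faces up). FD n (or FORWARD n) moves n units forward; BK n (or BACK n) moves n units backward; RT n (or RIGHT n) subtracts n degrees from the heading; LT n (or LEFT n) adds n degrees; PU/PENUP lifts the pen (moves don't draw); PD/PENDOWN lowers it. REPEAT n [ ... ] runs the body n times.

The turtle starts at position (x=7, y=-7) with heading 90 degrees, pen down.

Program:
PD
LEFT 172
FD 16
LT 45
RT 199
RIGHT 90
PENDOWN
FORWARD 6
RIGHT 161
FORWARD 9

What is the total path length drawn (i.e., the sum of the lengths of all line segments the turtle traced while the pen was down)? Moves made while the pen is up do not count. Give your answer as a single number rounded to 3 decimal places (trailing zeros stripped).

Answer: 31

Derivation:
Executing turtle program step by step:
Start: pos=(7,-7), heading=90, pen down
PD: pen down
LT 172: heading 90 -> 262
FD 16: (7,-7) -> (4.773,-22.844) [heading=262, draw]
LT 45: heading 262 -> 307
RT 199: heading 307 -> 108
RT 90: heading 108 -> 18
PD: pen down
FD 6: (4.773,-22.844) -> (10.48,-20.99) [heading=18, draw]
RT 161: heading 18 -> 217
FD 9: (10.48,-20.99) -> (3.292,-26.407) [heading=217, draw]
Final: pos=(3.292,-26.407), heading=217, 3 segment(s) drawn

Segment lengths:
  seg 1: (7,-7) -> (4.773,-22.844), length = 16
  seg 2: (4.773,-22.844) -> (10.48,-20.99), length = 6
  seg 3: (10.48,-20.99) -> (3.292,-26.407), length = 9
Total = 31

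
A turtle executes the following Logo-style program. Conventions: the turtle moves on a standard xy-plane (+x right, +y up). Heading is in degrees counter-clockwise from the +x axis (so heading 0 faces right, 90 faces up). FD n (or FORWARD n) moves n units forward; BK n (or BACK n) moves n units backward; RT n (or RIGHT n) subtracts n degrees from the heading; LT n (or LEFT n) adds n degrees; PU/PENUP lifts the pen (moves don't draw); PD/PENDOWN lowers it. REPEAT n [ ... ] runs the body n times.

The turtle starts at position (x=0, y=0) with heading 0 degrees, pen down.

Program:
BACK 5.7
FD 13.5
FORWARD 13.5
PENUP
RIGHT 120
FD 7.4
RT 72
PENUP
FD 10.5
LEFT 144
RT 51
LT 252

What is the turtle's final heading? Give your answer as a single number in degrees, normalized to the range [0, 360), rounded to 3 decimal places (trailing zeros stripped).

Executing turtle program step by step:
Start: pos=(0,0), heading=0, pen down
BK 5.7: (0,0) -> (-5.7,0) [heading=0, draw]
FD 13.5: (-5.7,0) -> (7.8,0) [heading=0, draw]
FD 13.5: (7.8,0) -> (21.3,0) [heading=0, draw]
PU: pen up
RT 120: heading 0 -> 240
FD 7.4: (21.3,0) -> (17.6,-6.409) [heading=240, move]
RT 72: heading 240 -> 168
PU: pen up
FD 10.5: (17.6,-6.409) -> (7.329,-4.226) [heading=168, move]
LT 144: heading 168 -> 312
RT 51: heading 312 -> 261
LT 252: heading 261 -> 153
Final: pos=(7.329,-4.226), heading=153, 3 segment(s) drawn

Answer: 153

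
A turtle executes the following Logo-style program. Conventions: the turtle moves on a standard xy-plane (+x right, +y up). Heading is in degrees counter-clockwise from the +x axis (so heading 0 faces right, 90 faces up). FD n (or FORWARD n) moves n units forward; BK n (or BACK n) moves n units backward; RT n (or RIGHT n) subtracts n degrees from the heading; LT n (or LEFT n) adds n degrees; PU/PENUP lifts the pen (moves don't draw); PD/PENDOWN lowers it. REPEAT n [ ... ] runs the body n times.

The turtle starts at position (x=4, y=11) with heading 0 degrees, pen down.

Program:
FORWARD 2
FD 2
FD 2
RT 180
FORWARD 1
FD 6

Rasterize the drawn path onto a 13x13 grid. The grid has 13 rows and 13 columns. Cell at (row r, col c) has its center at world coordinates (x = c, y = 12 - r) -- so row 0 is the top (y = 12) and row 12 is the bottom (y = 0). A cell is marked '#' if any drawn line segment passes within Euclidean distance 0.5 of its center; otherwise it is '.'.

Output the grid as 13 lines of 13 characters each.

Answer: .............
...########..
.............
.............
.............
.............
.............
.............
.............
.............
.............
.............
.............

Derivation:
Segment 0: (4,11) -> (6,11)
Segment 1: (6,11) -> (8,11)
Segment 2: (8,11) -> (10,11)
Segment 3: (10,11) -> (9,11)
Segment 4: (9,11) -> (3,11)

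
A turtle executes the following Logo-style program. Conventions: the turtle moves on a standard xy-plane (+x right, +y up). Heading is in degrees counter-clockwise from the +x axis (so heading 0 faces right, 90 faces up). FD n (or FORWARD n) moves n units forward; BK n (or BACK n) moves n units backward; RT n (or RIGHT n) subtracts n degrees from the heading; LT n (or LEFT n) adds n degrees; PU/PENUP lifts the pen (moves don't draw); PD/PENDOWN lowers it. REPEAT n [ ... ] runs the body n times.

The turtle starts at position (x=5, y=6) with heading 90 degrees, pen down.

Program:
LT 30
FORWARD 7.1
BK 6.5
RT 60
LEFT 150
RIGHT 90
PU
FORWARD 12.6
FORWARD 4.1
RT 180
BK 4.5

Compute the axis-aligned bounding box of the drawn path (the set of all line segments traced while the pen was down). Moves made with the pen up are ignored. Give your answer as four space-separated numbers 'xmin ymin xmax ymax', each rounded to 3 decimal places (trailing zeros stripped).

Answer: 1.45 6 5 12.149

Derivation:
Executing turtle program step by step:
Start: pos=(5,6), heading=90, pen down
LT 30: heading 90 -> 120
FD 7.1: (5,6) -> (1.45,12.149) [heading=120, draw]
BK 6.5: (1.45,12.149) -> (4.7,6.52) [heading=120, draw]
RT 60: heading 120 -> 60
LT 150: heading 60 -> 210
RT 90: heading 210 -> 120
PU: pen up
FD 12.6: (4.7,6.52) -> (-1.6,17.432) [heading=120, move]
FD 4.1: (-1.6,17.432) -> (-3.65,20.982) [heading=120, move]
RT 180: heading 120 -> 300
BK 4.5: (-3.65,20.982) -> (-5.9,24.879) [heading=300, move]
Final: pos=(-5.9,24.879), heading=300, 2 segment(s) drawn

Segment endpoints: x in {1.45, 4.7, 5}, y in {6, 6.52, 12.149}
xmin=1.45, ymin=6, xmax=5, ymax=12.149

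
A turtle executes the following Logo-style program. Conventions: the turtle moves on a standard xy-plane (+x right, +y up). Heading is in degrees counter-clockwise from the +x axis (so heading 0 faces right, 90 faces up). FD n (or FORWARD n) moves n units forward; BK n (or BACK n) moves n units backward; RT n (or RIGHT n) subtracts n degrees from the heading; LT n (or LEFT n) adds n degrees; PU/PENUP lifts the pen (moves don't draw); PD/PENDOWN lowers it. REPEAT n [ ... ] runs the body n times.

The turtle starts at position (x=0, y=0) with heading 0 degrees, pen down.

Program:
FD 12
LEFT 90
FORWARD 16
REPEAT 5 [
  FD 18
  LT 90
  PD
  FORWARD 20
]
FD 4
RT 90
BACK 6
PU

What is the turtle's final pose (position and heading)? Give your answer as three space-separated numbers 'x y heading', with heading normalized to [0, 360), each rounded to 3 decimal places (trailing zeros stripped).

Executing turtle program step by step:
Start: pos=(0,0), heading=0, pen down
FD 12: (0,0) -> (12,0) [heading=0, draw]
LT 90: heading 0 -> 90
FD 16: (12,0) -> (12,16) [heading=90, draw]
REPEAT 5 [
  -- iteration 1/5 --
  FD 18: (12,16) -> (12,34) [heading=90, draw]
  LT 90: heading 90 -> 180
  PD: pen down
  FD 20: (12,34) -> (-8,34) [heading=180, draw]
  -- iteration 2/5 --
  FD 18: (-8,34) -> (-26,34) [heading=180, draw]
  LT 90: heading 180 -> 270
  PD: pen down
  FD 20: (-26,34) -> (-26,14) [heading=270, draw]
  -- iteration 3/5 --
  FD 18: (-26,14) -> (-26,-4) [heading=270, draw]
  LT 90: heading 270 -> 0
  PD: pen down
  FD 20: (-26,-4) -> (-6,-4) [heading=0, draw]
  -- iteration 4/5 --
  FD 18: (-6,-4) -> (12,-4) [heading=0, draw]
  LT 90: heading 0 -> 90
  PD: pen down
  FD 20: (12,-4) -> (12,16) [heading=90, draw]
  -- iteration 5/5 --
  FD 18: (12,16) -> (12,34) [heading=90, draw]
  LT 90: heading 90 -> 180
  PD: pen down
  FD 20: (12,34) -> (-8,34) [heading=180, draw]
]
FD 4: (-8,34) -> (-12,34) [heading=180, draw]
RT 90: heading 180 -> 90
BK 6: (-12,34) -> (-12,28) [heading=90, draw]
PU: pen up
Final: pos=(-12,28), heading=90, 14 segment(s) drawn

Answer: -12 28 90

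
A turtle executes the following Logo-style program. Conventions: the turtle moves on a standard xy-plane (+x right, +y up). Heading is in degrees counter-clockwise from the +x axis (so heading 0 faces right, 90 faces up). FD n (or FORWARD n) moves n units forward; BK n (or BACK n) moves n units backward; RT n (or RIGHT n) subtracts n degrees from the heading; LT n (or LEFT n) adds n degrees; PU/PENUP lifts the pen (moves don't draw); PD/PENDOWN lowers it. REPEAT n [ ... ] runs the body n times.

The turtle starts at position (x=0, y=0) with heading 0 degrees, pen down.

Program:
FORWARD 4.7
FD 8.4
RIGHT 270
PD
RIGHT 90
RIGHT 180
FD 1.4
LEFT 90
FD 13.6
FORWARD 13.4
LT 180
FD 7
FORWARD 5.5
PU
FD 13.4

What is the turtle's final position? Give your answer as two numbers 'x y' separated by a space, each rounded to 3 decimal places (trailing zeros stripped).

Executing turtle program step by step:
Start: pos=(0,0), heading=0, pen down
FD 4.7: (0,0) -> (4.7,0) [heading=0, draw]
FD 8.4: (4.7,0) -> (13.1,0) [heading=0, draw]
RT 270: heading 0 -> 90
PD: pen down
RT 90: heading 90 -> 0
RT 180: heading 0 -> 180
FD 1.4: (13.1,0) -> (11.7,0) [heading=180, draw]
LT 90: heading 180 -> 270
FD 13.6: (11.7,0) -> (11.7,-13.6) [heading=270, draw]
FD 13.4: (11.7,-13.6) -> (11.7,-27) [heading=270, draw]
LT 180: heading 270 -> 90
FD 7: (11.7,-27) -> (11.7,-20) [heading=90, draw]
FD 5.5: (11.7,-20) -> (11.7,-14.5) [heading=90, draw]
PU: pen up
FD 13.4: (11.7,-14.5) -> (11.7,-1.1) [heading=90, move]
Final: pos=(11.7,-1.1), heading=90, 7 segment(s) drawn

Answer: 11.7 -1.1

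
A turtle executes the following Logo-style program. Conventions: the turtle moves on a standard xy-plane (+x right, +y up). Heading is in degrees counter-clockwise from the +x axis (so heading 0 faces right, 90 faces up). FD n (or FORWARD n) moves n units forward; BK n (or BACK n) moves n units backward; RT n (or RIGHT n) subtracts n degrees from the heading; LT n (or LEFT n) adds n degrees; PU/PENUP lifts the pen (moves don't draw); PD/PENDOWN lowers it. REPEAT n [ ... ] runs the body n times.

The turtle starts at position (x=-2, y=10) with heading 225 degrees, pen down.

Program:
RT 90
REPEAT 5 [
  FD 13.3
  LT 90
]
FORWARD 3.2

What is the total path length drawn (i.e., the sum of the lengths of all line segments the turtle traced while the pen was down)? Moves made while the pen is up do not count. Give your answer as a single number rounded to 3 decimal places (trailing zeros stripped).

Answer: 69.7

Derivation:
Executing turtle program step by step:
Start: pos=(-2,10), heading=225, pen down
RT 90: heading 225 -> 135
REPEAT 5 [
  -- iteration 1/5 --
  FD 13.3: (-2,10) -> (-11.405,19.405) [heading=135, draw]
  LT 90: heading 135 -> 225
  -- iteration 2/5 --
  FD 13.3: (-11.405,19.405) -> (-20.809,10) [heading=225, draw]
  LT 90: heading 225 -> 315
  -- iteration 3/5 --
  FD 13.3: (-20.809,10) -> (-11.405,0.595) [heading=315, draw]
  LT 90: heading 315 -> 45
  -- iteration 4/5 --
  FD 13.3: (-11.405,0.595) -> (-2,10) [heading=45, draw]
  LT 90: heading 45 -> 135
  -- iteration 5/5 --
  FD 13.3: (-2,10) -> (-11.405,19.405) [heading=135, draw]
  LT 90: heading 135 -> 225
]
FD 3.2: (-11.405,19.405) -> (-13.667,17.142) [heading=225, draw]
Final: pos=(-13.667,17.142), heading=225, 6 segment(s) drawn

Segment lengths:
  seg 1: (-2,10) -> (-11.405,19.405), length = 13.3
  seg 2: (-11.405,19.405) -> (-20.809,10), length = 13.3
  seg 3: (-20.809,10) -> (-11.405,0.595), length = 13.3
  seg 4: (-11.405,0.595) -> (-2,10), length = 13.3
  seg 5: (-2,10) -> (-11.405,19.405), length = 13.3
  seg 6: (-11.405,19.405) -> (-13.667,17.142), length = 3.2
Total = 69.7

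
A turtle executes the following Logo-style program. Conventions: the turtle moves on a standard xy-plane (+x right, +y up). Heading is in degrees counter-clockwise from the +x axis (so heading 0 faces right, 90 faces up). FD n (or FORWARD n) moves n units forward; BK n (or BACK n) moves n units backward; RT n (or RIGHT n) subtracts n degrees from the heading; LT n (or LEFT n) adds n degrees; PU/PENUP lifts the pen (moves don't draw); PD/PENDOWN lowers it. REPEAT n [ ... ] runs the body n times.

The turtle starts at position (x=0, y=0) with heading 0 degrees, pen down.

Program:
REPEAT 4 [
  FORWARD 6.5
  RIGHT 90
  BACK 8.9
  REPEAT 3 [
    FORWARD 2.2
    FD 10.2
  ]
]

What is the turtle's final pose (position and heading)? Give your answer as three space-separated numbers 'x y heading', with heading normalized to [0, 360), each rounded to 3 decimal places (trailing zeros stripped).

Answer: 0 0 0

Derivation:
Executing turtle program step by step:
Start: pos=(0,0), heading=0, pen down
REPEAT 4 [
  -- iteration 1/4 --
  FD 6.5: (0,0) -> (6.5,0) [heading=0, draw]
  RT 90: heading 0 -> 270
  BK 8.9: (6.5,0) -> (6.5,8.9) [heading=270, draw]
  REPEAT 3 [
    -- iteration 1/3 --
    FD 2.2: (6.5,8.9) -> (6.5,6.7) [heading=270, draw]
    FD 10.2: (6.5,6.7) -> (6.5,-3.5) [heading=270, draw]
    -- iteration 2/3 --
    FD 2.2: (6.5,-3.5) -> (6.5,-5.7) [heading=270, draw]
    FD 10.2: (6.5,-5.7) -> (6.5,-15.9) [heading=270, draw]
    -- iteration 3/3 --
    FD 2.2: (6.5,-15.9) -> (6.5,-18.1) [heading=270, draw]
    FD 10.2: (6.5,-18.1) -> (6.5,-28.3) [heading=270, draw]
  ]
  -- iteration 2/4 --
  FD 6.5: (6.5,-28.3) -> (6.5,-34.8) [heading=270, draw]
  RT 90: heading 270 -> 180
  BK 8.9: (6.5,-34.8) -> (15.4,-34.8) [heading=180, draw]
  REPEAT 3 [
    -- iteration 1/3 --
    FD 2.2: (15.4,-34.8) -> (13.2,-34.8) [heading=180, draw]
    FD 10.2: (13.2,-34.8) -> (3,-34.8) [heading=180, draw]
    -- iteration 2/3 --
    FD 2.2: (3,-34.8) -> (0.8,-34.8) [heading=180, draw]
    FD 10.2: (0.8,-34.8) -> (-9.4,-34.8) [heading=180, draw]
    -- iteration 3/3 --
    FD 2.2: (-9.4,-34.8) -> (-11.6,-34.8) [heading=180, draw]
    FD 10.2: (-11.6,-34.8) -> (-21.8,-34.8) [heading=180, draw]
  ]
  -- iteration 3/4 --
  FD 6.5: (-21.8,-34.8) -> (-28.3,-34.8) [heading=180, draw]
  RT 90: heading 180 -> 90
  BK 8.9: (-28.3,-34.8) -> (-28.3,-43.7) [heading=90, draw]
  REPEAT 3 [
    -- iteration 1/3 --
    FD 2.2: (-28.3,-43.7) -> (-28.3,-41.5) [heading=90, draw]
    FD 10.2: (-28.3,-41.5) -> (-28.3,-31.3) [heading=90, draw]
    -- iteration 2/3 --
    FD 2.2: (-28.3,-31.3) -> (-28.3,-29.1) [heading=90, draw]
    FD 10.2: (-28.3,-29.1) -> (-28.3,-18.9) [heading=90, draw]
    -- iteration 3/3 --
    FD 2.2: (-28.3,-18.9) -> (-28.3,-16.7) [heading=90, draw]
    FD 10.2: (-28.3,-16.7) -> (-28.3,-6.5) [heading=90, draw]
  ]
  -- iteration 4/4 --
  FD 6.5: (-28.3,-6.5) -> (-28.3,0) [heading=90, draw]
  RT 90: heading 90 -> 0
  BK 8.9: (-28.3,0) -> (-37.2,0) [heading=0, draw]
  REPEAT 3 [
    -- iteration 1/3 --
    FD 2.2: (-37.2,0) -> (-35,0) [heading=0, draw]
    FD 10.2: (-35,0) -> (-24.8,0) [heading=0, draw]
    -- iteration 2/3 --
    FD 2.2: (-24.8,0) -> (-22.6,0) [heading=0, draw]
    FD 10.2: (-22.6,0) -> (-12.4,0) [heading=0, draw]
    -- iteration 3/3 --
    FD 2.2: (-12.4,0) -> (-10.2,0) [heading=0, draw]
    FD 10.2: (-10.2,0) -> (0,0) [heading=0, draw]
  ]
]
Final: pos=(0,0), heading=0, 32 segment(s) drawn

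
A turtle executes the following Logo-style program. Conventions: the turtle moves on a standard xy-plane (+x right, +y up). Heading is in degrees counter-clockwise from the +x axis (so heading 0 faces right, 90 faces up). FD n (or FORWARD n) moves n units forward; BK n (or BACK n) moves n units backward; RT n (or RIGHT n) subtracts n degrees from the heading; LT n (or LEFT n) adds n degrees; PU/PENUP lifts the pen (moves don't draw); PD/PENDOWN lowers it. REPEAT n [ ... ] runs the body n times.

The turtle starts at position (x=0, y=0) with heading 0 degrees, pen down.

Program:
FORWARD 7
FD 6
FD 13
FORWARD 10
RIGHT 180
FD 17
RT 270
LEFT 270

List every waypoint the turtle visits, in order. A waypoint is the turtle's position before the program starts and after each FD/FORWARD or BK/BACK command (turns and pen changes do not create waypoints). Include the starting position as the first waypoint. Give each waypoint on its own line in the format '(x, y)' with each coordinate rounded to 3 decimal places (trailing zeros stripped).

Executing turtle program step by step:
Start: pos=(0,0), heading=0, pen down
FD 7: (0,0) -> (7,0) [heading=0, draw]
FD 6: (7,0) -> (13,0) [heading=0, draw]
FD 13: (13,0) -> (26,0) [heading=0, draw]
FD 10: (26,0) -> (36,0) [heading=0, draw]
RT 180: heading 0 -> 180
FD 17: (36,0) -> (19,0) [heading=180, draw]
RT 270: heading 180 -> 270
LT 270: heading 270 -> 180
Final: pos=(19,0), heading=180, 5 segment(s) drawn
Waypoints (6 total):
(0, 0)
(7, 0)
(13, 0)
(26, 0)
(36, 0)
(19, 0)

Answer: (0, 0)
(7, 0)
(13, 0)
(26, 0)
(36, 0)
(19, 0)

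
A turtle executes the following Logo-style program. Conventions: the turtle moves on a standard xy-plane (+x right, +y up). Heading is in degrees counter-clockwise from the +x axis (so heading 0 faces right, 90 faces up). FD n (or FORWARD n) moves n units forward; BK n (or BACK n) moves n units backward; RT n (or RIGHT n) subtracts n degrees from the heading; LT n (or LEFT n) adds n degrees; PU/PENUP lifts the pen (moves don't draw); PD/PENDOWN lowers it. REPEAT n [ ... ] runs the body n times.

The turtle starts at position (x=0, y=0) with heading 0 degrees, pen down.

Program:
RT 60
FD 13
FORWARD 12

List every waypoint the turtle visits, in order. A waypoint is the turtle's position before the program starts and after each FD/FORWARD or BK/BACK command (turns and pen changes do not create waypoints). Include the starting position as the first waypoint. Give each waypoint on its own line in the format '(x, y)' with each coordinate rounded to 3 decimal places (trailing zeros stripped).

Executing turtle program step by step:
Start: pos=(0,0), heading=0, pen down
RT 60: heading 0 -> 300
FD 13: (0,0) -> (6.5,-11.258) [heading=300, draw]
FD 12: (6.5,-11.258) -> (12.5,-21.651) [heading=300, draw]
Final: pos=(12.5,-21.651), heading=300, 2 segment(s) drawn
Waypoints (3 total):
(0, 0)
(6.5, -11.258)
(12.5, -21.651)

Answer: (0, 0)
(6.5, -11.258)
(12.5, -21.651)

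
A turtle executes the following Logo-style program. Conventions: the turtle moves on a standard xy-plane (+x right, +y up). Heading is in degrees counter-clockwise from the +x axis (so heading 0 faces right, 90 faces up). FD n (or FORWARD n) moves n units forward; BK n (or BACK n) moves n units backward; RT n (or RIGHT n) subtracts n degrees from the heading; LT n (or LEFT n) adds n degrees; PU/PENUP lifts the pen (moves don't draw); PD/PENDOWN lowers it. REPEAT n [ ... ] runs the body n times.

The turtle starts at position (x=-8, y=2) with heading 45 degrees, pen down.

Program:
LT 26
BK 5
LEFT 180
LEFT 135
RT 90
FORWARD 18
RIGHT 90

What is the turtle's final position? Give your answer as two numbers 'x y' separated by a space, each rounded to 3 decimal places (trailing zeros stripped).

Executing turtle program step by step:
Start: pos=(-8,2), heading=45, pen down
LT 26: heading 45 -> 71
BK 5: (-8,2) -> (-9.628,-2.728) [heading=71, draw]
LT 180: heading 71 -> 251
LT 135: heading 251 -> 26
RT 90: heading 26 -> 296
FD 18: (-9.628,-2.728) -> (-1.737,-18.906) [heading=296, draw]
RT 90: heading 296 -> 206
Final: pos=(-1.737,-18.906), heading=206, 2 segment(s) drawn

Answer: -1.737 -18.906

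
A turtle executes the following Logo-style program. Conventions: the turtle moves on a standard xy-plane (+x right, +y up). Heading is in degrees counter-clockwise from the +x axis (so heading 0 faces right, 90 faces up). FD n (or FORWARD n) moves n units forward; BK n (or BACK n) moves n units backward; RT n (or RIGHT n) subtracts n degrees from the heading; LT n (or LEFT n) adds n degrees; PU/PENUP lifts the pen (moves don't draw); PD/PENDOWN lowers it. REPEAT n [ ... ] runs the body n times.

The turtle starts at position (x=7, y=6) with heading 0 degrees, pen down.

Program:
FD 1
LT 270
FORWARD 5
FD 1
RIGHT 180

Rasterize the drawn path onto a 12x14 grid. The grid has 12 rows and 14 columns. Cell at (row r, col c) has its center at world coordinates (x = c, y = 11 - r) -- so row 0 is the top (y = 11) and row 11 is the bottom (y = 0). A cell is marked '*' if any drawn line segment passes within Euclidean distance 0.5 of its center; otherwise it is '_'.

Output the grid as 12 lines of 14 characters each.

Answer: ______________
______________
______________
______________
______________
_______**_____
________*_____
________*_____
________*_____
________*_____
________*_____
________*_____

Derivation:
Segment 0: (7,6) -> (8,6)
Segment 1: (8,6) -> (8,1)
Segment 2: (8,1) -> (8,0)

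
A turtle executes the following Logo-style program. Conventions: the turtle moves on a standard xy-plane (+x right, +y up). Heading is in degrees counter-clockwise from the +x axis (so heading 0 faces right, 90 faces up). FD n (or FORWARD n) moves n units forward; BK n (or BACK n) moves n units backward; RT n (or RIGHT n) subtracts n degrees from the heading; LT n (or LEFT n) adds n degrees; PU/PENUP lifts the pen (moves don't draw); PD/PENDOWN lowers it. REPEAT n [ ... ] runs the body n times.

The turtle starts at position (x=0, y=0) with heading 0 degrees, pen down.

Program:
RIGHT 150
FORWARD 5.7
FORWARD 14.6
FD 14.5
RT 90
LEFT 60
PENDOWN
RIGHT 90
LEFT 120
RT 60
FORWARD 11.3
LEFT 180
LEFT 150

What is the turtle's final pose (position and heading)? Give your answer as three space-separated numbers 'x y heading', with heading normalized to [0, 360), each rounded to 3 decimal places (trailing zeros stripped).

Executing turtle program step by step:
Start: pos=(0,0), heading=0, pen down
RT 150: heading 0 -> 210
FD 5.7: (0,0) -> (-4.936,-2.85) [heading=210, draw]
FD 14.6: (-4.936,-2.85) -> (-17.58,-10.15) [heading=210, draw]
FD 14.5: (-17.58,-10.15) -> (-30.138,-17.4) [heading=210, draw]
RT 90: heading 210 -> 120
LT 60: heading 120 -> 180
PD: pen down
RT 90: heading 180 -> 90
LT 120: heading 90 -> 210
RT 60: heading 210 -> 150
FD 11.3: (-30.138,-17.4) -> (-39.924,-11.75) [heading=150, draw]
LT 180: heading 150 -> 330
LT 150: heading 330 -> 120
Final: pos=(-39.924,-11.75), heading=120, 4 segment(s) drawn

Answer: -39.924 -11.75 120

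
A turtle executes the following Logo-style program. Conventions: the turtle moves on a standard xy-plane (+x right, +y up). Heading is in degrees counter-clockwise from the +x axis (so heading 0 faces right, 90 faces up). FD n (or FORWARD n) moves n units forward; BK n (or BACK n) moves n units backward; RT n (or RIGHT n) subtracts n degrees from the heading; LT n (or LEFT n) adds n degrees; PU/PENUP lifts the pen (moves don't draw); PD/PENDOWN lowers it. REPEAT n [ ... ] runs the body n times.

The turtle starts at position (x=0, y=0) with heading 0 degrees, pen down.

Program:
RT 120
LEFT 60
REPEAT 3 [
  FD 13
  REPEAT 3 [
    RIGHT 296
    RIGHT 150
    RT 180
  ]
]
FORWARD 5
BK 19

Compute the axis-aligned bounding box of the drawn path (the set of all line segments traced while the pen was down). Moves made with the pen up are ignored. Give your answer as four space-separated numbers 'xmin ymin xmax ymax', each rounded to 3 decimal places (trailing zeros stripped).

Executing turtle program step by step:
Start: pos=(0,0), heading=0, pen down
RT 120: heading 0 -> 240
LT 60: heading 240 -> 300
REPEAT 3 [
  -- iteration 1/3 --
  FD 13: (0,0) -> (6.5,-11.258) [heading=300, draw]
  REPEAT 3 [
    -- iteration 1/3 --
    RT 296: heading 300 -> 4
    RT 150: heading 4 -> 214
    RT 180: heading 214 -> 34
    -- iteration 2/3 --
    RT 296: heading 34 -> 98
    RT 150: heading 98 -> 308
    RT 180: heading 308 -> 128
    -- iteration 3/3 --
    RT 296: heading 128 -> 192
    RT 150: heading 192 -> 42
    RT 180: heading 42 -> 222
  ]
  -- iteration 2/3 --
  FD 13: (6.5,-11.258) -> (-3.161,-19.957) [heading=222, draw]
  REPEAT 3 [
    -- iteration 1/3 --
    RT 296: heading 222 -> 286
    RT 150: heading 286 -> 136
    RT 180: heading 136 -> 316
    -- iteration 2/3 --
    RT 296: heading 316 -> 20
    RT 150: heading 20 -> 230
    RT 180: heading 230 -> 50
    -- iteration 3/3 --
    RT 296: heading 50 -> 114
    RT 150: heading 114 -> 324
    RT 180: heading 324 -> 144
  ]
  -- iteration 3/3 --
  FD 13: (-3.161,-19.957) -> (-13.678,-12.316) [heading=144, draw]
  REPEAT 3 [
    -- iteration 1/3 --
    RT 296: heading 144 -> 208
    RT 150: heading 208 -> 58
    RT 180: heading 58 -> 238
    -- iteration 2/3 --
    RT 296: heading 238 -> 302
    RT 150: heading 302 -> 152
    RT 180: heading 152 -> 332
    -- iteration 3/3 --
    RT 296: heading 332 -> 36
    RT 150: heading 36 -> 246
    RT 180: heading 246 -> 66
  ]
]
FD 5: (-13.678,-12.316) -> (-11.644,-7.748) [heading=66, draw]
BK 19: (-11.644,-7.748) -> (-19.372,-25.105) [heading=66, draw]
Final: pos=(-19.372,-25.105), heading=66, 5 segment(s) drawn

Segment endpoints: x in {-19.372, -13.678, -11.644, -3.161, 0, 6.5}, y in {-25.105, -19.957, -12.316, -11.258, -7.748, 0}
xmin=-19.372, ymin=-25.105, xmax=6.5, ymax=0

Answer: -19.372 -25.105 6.5 0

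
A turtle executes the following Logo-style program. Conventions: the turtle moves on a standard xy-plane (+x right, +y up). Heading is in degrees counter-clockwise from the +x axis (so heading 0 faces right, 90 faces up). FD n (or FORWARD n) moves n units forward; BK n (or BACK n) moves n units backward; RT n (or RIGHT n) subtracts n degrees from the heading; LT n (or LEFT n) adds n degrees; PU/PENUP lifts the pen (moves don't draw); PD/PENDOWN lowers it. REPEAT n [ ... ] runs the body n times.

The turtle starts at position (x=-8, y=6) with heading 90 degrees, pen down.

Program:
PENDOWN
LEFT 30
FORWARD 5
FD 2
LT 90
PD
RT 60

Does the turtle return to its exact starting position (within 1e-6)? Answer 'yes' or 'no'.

Executing turtle program step by step:
Start: pos=(-8,6), heading=90, pen down
PD: pen down
LT 30: heading 90 -> 120
FD 5: (-8,6) -> (-10.5,10.33) [heading=120, draw]
FD 2: (-10.5,10.33) -> (-11.5,12.062) [heading=120, draw]
LT 90: heading 120 -> 210
PD: pen down
RT 60: heading 210 -> 150
Final: pos=(-11.5,12.062), heading=150, 2 segment(s) drawn

Start position: (-8, 6)
Final position: (-11.5, 12.062)
Distance = 7; >= 1e-6 -> NOT closed

Answer: no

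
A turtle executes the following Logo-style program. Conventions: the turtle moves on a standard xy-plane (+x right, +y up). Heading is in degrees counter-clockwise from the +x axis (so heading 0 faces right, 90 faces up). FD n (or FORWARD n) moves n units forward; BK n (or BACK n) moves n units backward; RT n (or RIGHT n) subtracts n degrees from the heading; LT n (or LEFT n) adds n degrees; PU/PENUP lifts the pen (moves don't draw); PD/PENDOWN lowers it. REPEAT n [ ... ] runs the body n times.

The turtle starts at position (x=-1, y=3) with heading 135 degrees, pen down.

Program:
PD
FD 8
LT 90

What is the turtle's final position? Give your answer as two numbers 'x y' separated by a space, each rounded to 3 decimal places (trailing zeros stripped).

Answer: -6.657 8.657

Derivation:
Executing turtle program step by step:
Start: pos=(-1,3), heading=135, pen down
PD: pen down
FD 8: (-1,3) -> (-6.657,8.657) [heading=135, draw]
LT 90: heading 135 -> 225
Final: pos=(-6.657,8.657), heading=225, 1 segment(s) drawn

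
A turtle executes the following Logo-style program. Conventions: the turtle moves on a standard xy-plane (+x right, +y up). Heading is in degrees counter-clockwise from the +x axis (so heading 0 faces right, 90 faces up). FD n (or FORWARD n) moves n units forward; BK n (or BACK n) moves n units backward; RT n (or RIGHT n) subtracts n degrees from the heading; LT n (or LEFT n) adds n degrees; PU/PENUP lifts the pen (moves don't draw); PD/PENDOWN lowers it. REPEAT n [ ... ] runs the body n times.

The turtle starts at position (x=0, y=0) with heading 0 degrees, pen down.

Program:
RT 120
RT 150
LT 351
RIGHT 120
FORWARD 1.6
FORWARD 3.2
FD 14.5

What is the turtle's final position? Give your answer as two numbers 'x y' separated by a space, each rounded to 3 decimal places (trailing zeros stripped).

Executing turtle program step by step:
Start: pos=(0,0), heading=0, pen down
RT 120: heading 0 -> 240
RT 150: heading 240 -> 90
LT 351: heading 90 -> 81
RT 120: heading 81 -> 321
FD 1.6: (0,0) -> (1.243,-1.007) [heading=321, draw]
FD 3.2: (1.243,-1.007) -> (3.73,-3.021) [heading=321, draw]
FD 14.5: (3.73,-3.021) -> (14.999,-12.146) [heading=321, draw]
Final: pos=(14.999,-12.146), heading=321, 3 segment(s) drawn

Answer: 14.999 -12.146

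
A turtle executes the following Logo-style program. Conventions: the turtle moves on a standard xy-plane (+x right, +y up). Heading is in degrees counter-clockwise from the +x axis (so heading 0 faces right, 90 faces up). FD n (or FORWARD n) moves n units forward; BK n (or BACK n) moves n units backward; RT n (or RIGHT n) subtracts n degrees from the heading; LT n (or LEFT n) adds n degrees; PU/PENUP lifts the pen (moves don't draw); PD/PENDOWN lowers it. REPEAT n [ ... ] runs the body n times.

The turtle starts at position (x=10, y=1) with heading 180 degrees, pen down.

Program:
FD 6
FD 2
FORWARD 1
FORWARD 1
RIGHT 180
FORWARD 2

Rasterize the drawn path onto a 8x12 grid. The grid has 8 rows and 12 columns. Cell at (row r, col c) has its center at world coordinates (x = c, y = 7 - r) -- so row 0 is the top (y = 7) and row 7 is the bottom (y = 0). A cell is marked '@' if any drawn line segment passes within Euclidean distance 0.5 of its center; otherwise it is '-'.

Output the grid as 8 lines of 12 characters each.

Segment 0: (10,1) -> (4,1)
Segment 1: (4,1) -> (2,1)
Segment 2: (2,1) -> (1,1)
Segment 3: (1,1) -> (0,1)
Segment 4: (0,1) -> (2,1)

Answer: ------------
------------
------------
------------
------------
------------
@@@@@@@@@@@-
------------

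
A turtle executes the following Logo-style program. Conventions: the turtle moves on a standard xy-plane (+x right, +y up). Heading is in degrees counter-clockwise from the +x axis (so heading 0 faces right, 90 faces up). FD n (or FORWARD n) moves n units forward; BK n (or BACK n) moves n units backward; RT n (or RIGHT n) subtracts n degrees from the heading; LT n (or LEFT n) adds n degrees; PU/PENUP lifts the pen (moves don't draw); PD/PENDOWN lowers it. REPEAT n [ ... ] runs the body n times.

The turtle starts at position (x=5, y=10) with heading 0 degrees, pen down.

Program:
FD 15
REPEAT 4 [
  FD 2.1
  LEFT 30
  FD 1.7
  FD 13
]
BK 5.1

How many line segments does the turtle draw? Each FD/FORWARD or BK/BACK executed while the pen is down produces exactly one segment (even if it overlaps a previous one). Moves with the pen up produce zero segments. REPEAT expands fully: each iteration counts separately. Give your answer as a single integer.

Answer: 14

Derivation:
Executing turtle program step by step:
Start: pos=(5,10), heading=0, pen down
FD 15: (5,10) -> (20,10) [heading=0, draw]
REPEAT 4 [
  -- iteration 1/4 --
  FD 2.1: (20,10) -> (22.1,10) [heading=0, draw]
  LT 30: heading 0 -> 30
  FD 1.7: (22.1,10) -> (23.572,10.85) [heading=30, draw]
  FD 13: (23.572,10.85) -> (34.831,17.35) [heading=30, draw]
  -- iteration 2/4 --
  FD 2.1: (34.831,17.35) -> (36.649,18.4) [heading=30, draw]
  LT 30: heading 30 -> 60
  FD 1.7: (36.649,18.4) -> (37.499,19.872) [heading=60, draw]
  FD 13: (37.499,19.872) -> (43.999,31.131) [heading=60, draw]
  -- iteration 3/4 --
  FD 2.1: (43.999,31.131) -> (45.049,32.949) [heading=60, draw]
  LT 30: heading 60 -> 90
  FD 1.7: (45.049,32.949) -> (45.049,34.649) [heading=90, draw]
  FD 13: (45.049,34.649) -> (45.049,47.649) [heading=90, draw]
  -- iteration 4/4 --
  FD 2.1: (45.049,47.649) -> (45.049,49.749) [heading=90, draw]
  LT 30: heading 90 -> 120
  FD 1.7: (45.049,49.749) -> (44.199,51.221) [heading=120, draw]
  FD 13: (44.199,51.221) -> (37.699,62.48) [heading=120, draw]
]
BK 5.1: (37.699,62.48) -> (40.249,58.063) [heading=120, draw]
Final: pos=(40.249,58.063), heading=120, 14 segment(s) drawn
Segments drawn: 14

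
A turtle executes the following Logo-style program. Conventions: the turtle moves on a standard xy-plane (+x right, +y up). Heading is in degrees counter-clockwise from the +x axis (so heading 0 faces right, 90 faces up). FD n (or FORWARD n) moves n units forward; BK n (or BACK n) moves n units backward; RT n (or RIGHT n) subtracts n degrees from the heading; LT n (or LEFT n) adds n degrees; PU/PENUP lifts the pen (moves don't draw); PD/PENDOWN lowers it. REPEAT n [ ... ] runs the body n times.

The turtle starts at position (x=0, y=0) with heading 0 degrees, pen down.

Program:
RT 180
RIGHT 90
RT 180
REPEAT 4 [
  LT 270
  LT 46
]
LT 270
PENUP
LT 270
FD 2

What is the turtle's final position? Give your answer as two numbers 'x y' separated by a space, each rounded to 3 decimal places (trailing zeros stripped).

Executing turtle program step by step:
Start: pos=(0,0), heading=0, pen down
RT 180: heading 0 -> 180
RT 90: heading 180 -> 90
RT 180: heading 90 -> 270
REPEAT 4 [
  -- iteration 1/4 --
  LT 270: heading 270 -> 180
  LT 46: heading 180 -> 226
  -- iteration 2/4 --
  LT 270: heading 226 -> 136
  LT 46: heading 136 -> 182
  -- iteration 3/4 --
  LT 270: heading 182 -> 92
  LT 46: heading 92 -> 138
  -- iteration 4/4 --
  LT 270: heading 138 -> 48
  LT 46: heading 48 -> 94
]
LT 270: heading 94 -> 4
PU: pen up
LT 270: heading 4 -> 274
FD 2: (0,0) -> (0.14,-1.995) [heading=274, move]
Final: pos=(0.14,-1.995), heading=274, 0 segment(s) drawn

Answer: 0.14 -1.995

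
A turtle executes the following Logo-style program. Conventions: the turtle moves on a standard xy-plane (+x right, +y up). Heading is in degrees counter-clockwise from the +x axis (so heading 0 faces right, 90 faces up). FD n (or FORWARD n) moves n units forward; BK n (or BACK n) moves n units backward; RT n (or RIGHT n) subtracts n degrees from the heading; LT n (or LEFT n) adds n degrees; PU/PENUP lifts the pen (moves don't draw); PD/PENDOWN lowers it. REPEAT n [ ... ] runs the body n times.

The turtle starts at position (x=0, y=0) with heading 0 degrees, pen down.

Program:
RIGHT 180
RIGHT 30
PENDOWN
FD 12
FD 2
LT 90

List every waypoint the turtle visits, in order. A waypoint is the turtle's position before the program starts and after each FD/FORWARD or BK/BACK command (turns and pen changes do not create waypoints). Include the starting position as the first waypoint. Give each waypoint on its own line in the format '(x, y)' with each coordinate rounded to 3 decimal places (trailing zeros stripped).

Answer: (0, 0)
(-10.392, 6)
(-12.124, 7)

Derivation:
Executing turtle program step by step:
Start: pos=(0,0), heading=0, pen down
RT 180: heading 0 -> 180
RT 30: heading 180 -> 150
PD: pen down
FD 12: (0,0) -> (-10.392,6) [heading=150, draw]
FD 2: (-10.392,6) -> (-12.124,7) [heading=150, draw]
LT 90: heading 150 -> 240
Final: pos=(-12.124,7), heading=240, 2 segment(s) drawn
Waypoints (3 total):
(0, 0)
(-10.392, 6)
(-12.124, 7)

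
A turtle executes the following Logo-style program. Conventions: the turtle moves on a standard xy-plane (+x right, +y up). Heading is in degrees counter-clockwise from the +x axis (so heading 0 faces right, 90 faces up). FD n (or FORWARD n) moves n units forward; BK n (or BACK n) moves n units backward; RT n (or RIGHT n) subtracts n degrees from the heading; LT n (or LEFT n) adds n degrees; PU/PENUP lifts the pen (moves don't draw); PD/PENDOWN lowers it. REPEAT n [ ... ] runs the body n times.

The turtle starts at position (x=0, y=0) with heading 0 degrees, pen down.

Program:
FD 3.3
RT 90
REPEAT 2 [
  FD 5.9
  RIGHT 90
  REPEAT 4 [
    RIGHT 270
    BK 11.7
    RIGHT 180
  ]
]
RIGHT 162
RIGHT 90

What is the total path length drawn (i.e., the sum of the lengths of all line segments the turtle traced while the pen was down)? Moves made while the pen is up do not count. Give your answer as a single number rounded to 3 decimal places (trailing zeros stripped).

Executing turtle program step by step:
Start: pos=(0,0), heading=0, pen down
FD 3.3: (0,0) -> (3.3,0) [heading=0, draw]
RT 90: heading 0 -> 270
REPEAT 2 [
  -- iteration 1/2 --
  FD 5.9: (3.3,0) -> (3.3,-5.9) [heading=270, draw]
  RT 90: heading 270 -> 180
  REPEAT 4 [
    -- iteration 1/4 --
    RT 270: heading 180 -> 270
    BK 11.7: (3.3,-5.9) -> (3.3,5.8) [heading=270, draw]
    RT 180: heading 270 -> 90
    -- iteration 2/4 --
    RT 270: heading 90 -> 180
    BK 11.7: (3.3,5.8) -> (15,5.8) [heading=180, draw]
    RT 180: heading 180 -> 0
    -- iteration 3/4 --
    RT 270: heading 0 -> 90
    BK 11.7: (15,5.8) -> (15,-5.9) [heading=90, draw]
    RT 180: heading 90 -> 270
    -- iteration 4/4 --
    RT 270: heading 270 -> 0
    BK 11.7: (15,-5.9) -> (3.3,-5.9) [heading=0, draw]
    RT 180: heading 0 -> 180
  ]
  -- iteration 2/2 --
  FD 5.9: (3.3,-5.9) -> (-2.6,-5.9) [heading=180, draw]
  RT 90: heading 180 -> 90
  REPEAT 4 [
    -- iteration 1/4 --
    RT 270: heading 90 -> 180
    BK 11.7: (-2.6,-5.9) -> (9.1,-5.9) [heading=180, draw]
    RT 180: heading 180 -> 0
    -- iteration 2/4 --
    RT 270: heading 0 -> 90
    BK 11.7: (9.1,-5.9) -> (9.1,-17.6) [heading=90, draw]
    RT 180: heading 90 -> 270
    -- iteration 3/4 --
    RT 270: heading 270 -> 0
    BK 11.7: (9.1,-17.6) -> (-2.6,-17.6) [heading=0, draw]
    RT 180: heading 0 -> 180
    -- iteration 4/4 --
    RT 270: heading 180 -> 270
    BK 11.7: (-2.6,-17.6) -> (-2.6,-5.9) [heading=270, draw]
    RT 180: heading 270 -> 90
  ]
]
RT 162: heading 90 -> 288
RT 90: heading 288 -> 198
Final: pos=(-2.6,-5.9), heading=198, 11 segment(s) drawn

Segment lengths:
  seg 1: (0,0) -> (3.3,0), length = 3.3
  seg 2: (3.3,0) -> (3.3,-5.9), length = 5.9
  seg 3: (3.3,-5.9) -> (3.3,5.8), length = 11.7
  seg 4: (3.3,5.8) -> (15,5.8), length = 11.7
  seg 5: (15,5.8) -> (15,-5.9), length = 11.7
  seg 6: (15,-5.9) -> (3.3,-5.9), length = 11.7
  seg 7: (3.3,-5.9) -> (-2.6,-5.9), length = 5.9
  seg 8: (-2.6,-5.9) -> (9.1,-5.9), length = 11.7
  seg 9: (9.1,-5.9) -> (9.1,-17.6), length = 11.7
  seg 10: (9.1,-17.6) -> (-2.6,-17.6), length = 11.7
  seg 11: (-2.6,-17.6) -> (-2.6,-5.9), length = 11.7
Total = 108.7

Answer: 108.7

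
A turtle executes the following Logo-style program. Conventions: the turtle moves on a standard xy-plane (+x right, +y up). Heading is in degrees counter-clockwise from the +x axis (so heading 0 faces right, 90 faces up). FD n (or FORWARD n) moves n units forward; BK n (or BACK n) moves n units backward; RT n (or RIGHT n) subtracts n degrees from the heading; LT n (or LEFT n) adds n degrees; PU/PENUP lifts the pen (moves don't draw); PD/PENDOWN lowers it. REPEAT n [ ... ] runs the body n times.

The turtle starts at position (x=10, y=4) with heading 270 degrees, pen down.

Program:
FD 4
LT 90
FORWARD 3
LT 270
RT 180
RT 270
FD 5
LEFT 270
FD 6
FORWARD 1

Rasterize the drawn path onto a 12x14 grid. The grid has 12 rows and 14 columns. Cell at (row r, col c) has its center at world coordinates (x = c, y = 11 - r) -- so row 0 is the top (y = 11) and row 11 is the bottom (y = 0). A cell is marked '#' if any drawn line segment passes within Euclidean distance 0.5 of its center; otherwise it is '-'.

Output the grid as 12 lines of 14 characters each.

Answer: --------------
--------------
--------------
--------------
--------#-----
--------#-----
--------#-----
--------#-#---
--------#-#---
--------#-#---
--------#-#---
--------######

Derivation:
Segment 0: (10,4) -> (10,0)
Segment 1: (10,0) -> (13,-0)
Segment 2: (13,-0) -> (8,-0)
Segment 3: (8,-0) -> (8,6)
Segment 4: (8,6) -> (8,7)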